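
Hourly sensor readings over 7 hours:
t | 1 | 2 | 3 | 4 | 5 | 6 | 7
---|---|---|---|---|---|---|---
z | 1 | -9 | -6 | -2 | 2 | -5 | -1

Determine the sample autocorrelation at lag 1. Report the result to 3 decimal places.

Mean z̄ = (1 − 9 − 6 − 2 + 2 − 5 − 1)/7 = -2.8571
Deviations from mean: 3.8571, -6.1429, -3.1429, 0.8571, 4.8571, -2.1429, 1.8571
Numerator Σ_{t=1}^{6}(z_t−z̄)(z_{t+1}−z̄) = -17.3061
Denominator Σ(z_t−z̄)² = 94.8571
r_1 = -17.3061 / 94.8571 = -0.182

-0.182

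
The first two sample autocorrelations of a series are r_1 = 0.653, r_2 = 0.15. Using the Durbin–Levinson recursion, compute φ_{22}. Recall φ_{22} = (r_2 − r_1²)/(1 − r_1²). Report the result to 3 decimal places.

φ_{22} = (r_2 − r_1²) / (1 − r_1²)
r_1² = (0.653)² = 0.426409
Numerator = 0.15 − 0.4264 = -0.2764; denominator = 1 − 0.4264 = 0.5736
φ_{22} = -0.2764 / 0.5736 = -0.482

-0.482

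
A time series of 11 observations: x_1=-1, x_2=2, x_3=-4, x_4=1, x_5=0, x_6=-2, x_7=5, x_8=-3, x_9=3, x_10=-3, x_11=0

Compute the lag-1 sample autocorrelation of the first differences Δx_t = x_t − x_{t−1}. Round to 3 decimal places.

-0.827

First differences Δx: 3, -6, 5, -1, -2, 7, -8, 6, -6, 3
Mean of differences = 0.1000
Numerator Σ(Δx_t−Δx̄)(Δx_{t+1}−Δx̄) = -222.5100
Denominator Σ(Δx_t−Δx̄)² = 268.9000
r_1(Δx) = -222.5100 / 268.9000 = -0.827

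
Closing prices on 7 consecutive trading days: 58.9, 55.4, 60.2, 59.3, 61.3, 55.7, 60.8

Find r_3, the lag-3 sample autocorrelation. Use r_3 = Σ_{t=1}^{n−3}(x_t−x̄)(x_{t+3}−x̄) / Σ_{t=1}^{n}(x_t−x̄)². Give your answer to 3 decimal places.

Mean x̄ = (58.9 + 55.4 + 60.2 + 59.3 + 61.3 + 55.7 + 60.8)/7 = 58.8000
Deviations from mean: 0.1000, -3.4000, 1.4000, 0.5000, 2.5000, -3.1000, 2.0000
Σ(x_t−x̄)(x_{t+3}−x̄) = (0.0500) + (-8.5000) + (-4.3400) + (1.0000) = -11.7900
Denominator Σ(x_t−x̄)² = 33.6400
r_3 = -11.7900 / 33.6400 = -0.350

-0.350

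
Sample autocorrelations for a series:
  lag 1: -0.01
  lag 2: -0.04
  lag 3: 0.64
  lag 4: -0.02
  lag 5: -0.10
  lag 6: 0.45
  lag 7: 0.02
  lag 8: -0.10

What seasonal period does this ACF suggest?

3

The largest autocorrelation is r_3 = 0.64, with a weaker echo at lag 6 (0.45); the remaining lags stay at or below 0.02.
The dominant spike at lag 3 indicates a seasonal period of 3.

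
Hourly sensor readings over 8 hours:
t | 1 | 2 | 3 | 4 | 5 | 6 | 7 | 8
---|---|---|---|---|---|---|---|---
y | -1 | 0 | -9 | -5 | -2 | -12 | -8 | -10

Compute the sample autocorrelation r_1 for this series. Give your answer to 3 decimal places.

Mean ȳ = (-1 + 0 − 9 − 5 − 2 − 12 − 8 − 10)/8 = -5.8750
Deviations from mean: 4.8750, 5.8750, -3.1250, 0.8750, 3.8750, -6.1250, -2.1250, -4.1250
Numerator Σ_{t=1}^{7}(y_t−ȳ)(y_{t+1}−ȳ) = 8.9844
Denominator Σ(y_t−ȳ)² = 142.8750
r_1 = 8.9844 / 142.8750 = 0.063

0.063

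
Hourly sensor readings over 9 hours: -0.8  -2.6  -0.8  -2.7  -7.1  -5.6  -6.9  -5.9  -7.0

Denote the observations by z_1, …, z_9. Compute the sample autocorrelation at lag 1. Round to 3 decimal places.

Mean z̄ = (-0.8 − 2.6 − 0.8 − 2.7 − 7.1 − 5.6 − 6.9 − 5.9 − 7.0)/9 = -4.3778
Numerator Σ_{t=1}^{8}(z_t−z̄)(z_{t+1}−z̄) = 28.3973
Denominator Σ(z_t−z̄)² = 56.0356
r_1 = 28.3973 / 56.0356 = 0.507

0.507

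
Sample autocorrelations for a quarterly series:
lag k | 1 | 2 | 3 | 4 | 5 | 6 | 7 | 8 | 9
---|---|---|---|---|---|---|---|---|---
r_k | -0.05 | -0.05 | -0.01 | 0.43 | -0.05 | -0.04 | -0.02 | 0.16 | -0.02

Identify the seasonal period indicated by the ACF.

The largest autocorrelation is r_4 = 0.43, with a weaker echo at lag 8 (0.16); the remaining lags stay at or below -0.01.
The dominant spike at lag 4 indicates a seasonal period of 4.

4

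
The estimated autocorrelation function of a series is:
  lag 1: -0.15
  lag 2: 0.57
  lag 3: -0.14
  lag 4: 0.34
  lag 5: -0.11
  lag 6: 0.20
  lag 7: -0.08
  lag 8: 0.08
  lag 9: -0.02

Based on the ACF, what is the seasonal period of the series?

2

The largest autocorrelation is r_2 = 0.57, with weaker echoes at lags 4 (0.34) and 6 (0.20); the remaining lags stay at or below 0.08.
The dominant spike at lag 2 indicates a seasonal period of 2.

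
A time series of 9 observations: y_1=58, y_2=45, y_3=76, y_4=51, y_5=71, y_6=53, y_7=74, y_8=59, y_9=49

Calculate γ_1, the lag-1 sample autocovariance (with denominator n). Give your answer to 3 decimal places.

Mean ȳ = (58 + 45 + 76 + 51 + 71 + 53 + 74 + 59 + 49)/9 = 59.5556
Σ_{t=1}^{8}(y_t−ȳ)(y_{t+1}−ȳ) = -627.1975
γ_1 = -627.1975 / 9 = -69.689

-69.689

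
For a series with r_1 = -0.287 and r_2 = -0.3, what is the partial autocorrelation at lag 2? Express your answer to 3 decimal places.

φ_{22} = (r_2 − r_1²) / (1 − r_1²)
r_1² = (-0.287)² = 0.082369
Numerator = -0.3 − 0.0824 = -0.3824; denominator = 1 − 0.0824 = 0.9176
φ_{22} = -0.3824 / 0.9176 = -0.417

-0.417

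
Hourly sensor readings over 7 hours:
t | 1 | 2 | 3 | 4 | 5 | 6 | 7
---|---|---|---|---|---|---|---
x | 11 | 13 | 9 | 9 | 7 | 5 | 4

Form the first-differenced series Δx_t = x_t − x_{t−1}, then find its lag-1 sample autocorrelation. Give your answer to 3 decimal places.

-0.609

First differences Δx: 2, -4, 0, -2, -2, -1
Mean of differences = -1.1667
Numerator Σ(Δx_t−Δx̄)(Δx_{t+1}−Δx̄) = -12.6944
Denominator Σ(Δx_t−Δx̄)² = 20.8333
r_1(Δx) = -12.6944 / 20.8333 = -0.609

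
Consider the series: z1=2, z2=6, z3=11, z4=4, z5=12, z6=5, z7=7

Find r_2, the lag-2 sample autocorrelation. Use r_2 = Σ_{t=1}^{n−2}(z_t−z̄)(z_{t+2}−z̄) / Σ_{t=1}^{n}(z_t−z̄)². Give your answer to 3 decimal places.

Mean z̄ = (2 + 6 + 11 + 4 + 12 + 5 + 7)/7 = 6.7143
Numerator Σ_{t=1}^{5}(z_t−z̄)(z_{t+2}−z̄) = 10.5510
Denominator Σ(z_t−z̄)² = 79.4286
r_2 = 10.5510 / 79.4286 = 0.133

0.133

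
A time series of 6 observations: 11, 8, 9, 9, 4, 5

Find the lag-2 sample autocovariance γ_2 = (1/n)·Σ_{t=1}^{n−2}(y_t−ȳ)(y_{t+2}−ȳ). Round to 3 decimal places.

-0.593

Mean ȳ = (11 + 8 + 9 + 9 + 4 + 5)/6 = 7.6667
Deviations: 3.3333, 0.3333, 1.3333, 1.3333, -3.6667, -2.6667
Σ_{t=1}^{4}(y_t−ȳ)(y_{t+2}−ȳ) = -3.5556
γ_2 = -3.5556 / 6 = -0.593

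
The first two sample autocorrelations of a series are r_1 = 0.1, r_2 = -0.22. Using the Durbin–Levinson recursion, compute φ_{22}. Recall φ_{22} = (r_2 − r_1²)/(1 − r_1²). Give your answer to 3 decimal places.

φ_{22} = (r_2 − r_1²) / (1 − r_1²)
r_1² = (0.1)² = 0.01
Numerator = -0.22 − 0.0100 = -0.2300; denominator = 1 − 0.0100 = 0.9900
φ_{22} = -0.2300 / 0.9900 = -0.232

-0.232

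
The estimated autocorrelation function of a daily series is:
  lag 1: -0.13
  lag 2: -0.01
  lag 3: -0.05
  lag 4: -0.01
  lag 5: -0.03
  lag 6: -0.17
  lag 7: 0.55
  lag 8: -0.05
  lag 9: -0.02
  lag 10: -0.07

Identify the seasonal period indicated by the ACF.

7

The largest autocorrelation is r_7 = 0.55; the remaining lags stay at or below -0.01.
The dominant spike at lag 7 indicates a seasonal period of 7.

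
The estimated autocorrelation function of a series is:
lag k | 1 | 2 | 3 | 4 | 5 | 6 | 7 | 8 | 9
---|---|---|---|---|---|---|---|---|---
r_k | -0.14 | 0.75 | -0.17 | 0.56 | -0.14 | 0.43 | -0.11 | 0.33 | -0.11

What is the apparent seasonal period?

2

The largest autocorrelation is r_2 = 0.75, with weaker echoes at lags 4 (0.56), 6 (0.43) and 8 (0.33); the remaining lags stay at or below -0.11.
The dominant spike at lag 2 indicates a seasonal period of 2.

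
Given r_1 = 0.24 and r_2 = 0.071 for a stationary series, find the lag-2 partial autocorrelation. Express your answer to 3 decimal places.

φ_{22} = (r_2 − r_1²) / (1 − r_1²)
r_1² = (0.24)² = 0.0576
Numerator = 0.071 − 0.0576 = 0.0134; denominator = 1 − 0.0576 = 0.9424
φ_{22} = 0.0134 / 0.9424 = 0.014

0.014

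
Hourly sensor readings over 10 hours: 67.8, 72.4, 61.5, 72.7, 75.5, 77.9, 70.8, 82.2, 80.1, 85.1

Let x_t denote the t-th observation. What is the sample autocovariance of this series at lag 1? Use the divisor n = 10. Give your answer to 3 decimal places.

12.806

Mean x̄ = (67.8 + 72.4 + 61.5 + 72.7 + 75.5 + 77.9 + 70.8 + 82.2 + 80.1 + 85.1)/10 = 74.6000
Σ_{t=1}^{9}(x_t−x̄)(x_{t+1}−x̄) = 128.0600
γ_1 = 128.0600 / 10 = 12.806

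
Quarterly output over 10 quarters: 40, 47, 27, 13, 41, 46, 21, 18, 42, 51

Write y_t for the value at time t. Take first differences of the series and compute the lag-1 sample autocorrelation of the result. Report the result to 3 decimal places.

-0.005

First differences Δy: 7, -20, -14, 28, 5, -25, -3, 24, 9
Mean of differences = 1.2222
Numerator Σ(Δy_t−Δȳ)(Δy_{t+1}−Δȳ) = -13.3827
Denominator Σ(Δy_t−Δȳ)² = 2731.5556
r_1(Δy) = -13.3827 / 2731.5556 = -0.005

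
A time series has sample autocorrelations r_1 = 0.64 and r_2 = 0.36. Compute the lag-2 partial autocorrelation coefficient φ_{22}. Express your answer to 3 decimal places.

φ_{22} = (r_2 − r_1²) / (1 − r_1²)
r_1² = (0.64)² = 0.4096
Numerator = 0.36 − 0.4096 = -0.0496; denominator = 1 − 0.4096 = 0.5904
φ_{22} = -0.0496 / 0.5904 = -0.084

-0.084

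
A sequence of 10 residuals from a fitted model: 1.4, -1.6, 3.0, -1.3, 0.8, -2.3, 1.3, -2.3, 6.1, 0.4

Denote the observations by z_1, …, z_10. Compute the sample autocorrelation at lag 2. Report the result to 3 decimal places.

Mean z̄ = (1.4 − 1.6 + 3.0 − 1.3 + 0.8 − 2.3 + 1.3 − 2.3 + 6.1 + 0.4)/10 = 0.5500
Numerator Σ_{t=1}^{8}(z_t−z̄)(z_{t+2}−z̄) = 24.8450
Denominator Σ(z_t−z̄)² = 62.4650
r_2 = 24.8450 / 62.4650 = 0.398

0.398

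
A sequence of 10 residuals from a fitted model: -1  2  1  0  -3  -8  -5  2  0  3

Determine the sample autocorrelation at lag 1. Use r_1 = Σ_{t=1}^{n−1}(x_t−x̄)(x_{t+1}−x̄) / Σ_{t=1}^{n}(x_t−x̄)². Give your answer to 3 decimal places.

Mean x̄ = (-1 + 2 + 1 + 0 − 3 − 8 − 5 + 2 + 0 + 3)/10 = -0.9000
Numerator Σ_{t=1}^{9}(x_t−x̄)(x_{t+1}−x̄) = 43.2900
Denominator Σ(x_t−x̄)² = 108.9000
r_1 = 43.2900 / 108.9000 = 0.398

0.398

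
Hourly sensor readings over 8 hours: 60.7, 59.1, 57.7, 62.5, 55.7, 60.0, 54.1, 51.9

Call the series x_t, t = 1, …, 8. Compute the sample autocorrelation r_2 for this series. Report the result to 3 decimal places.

Mean x̄ = (60.7 + 59.1 + 57.7 + 62.5 + 55.7 + 60.0 + 54.1 + 51.9)/8 = 57.7125
Σ(x_t−x̄)(x_{t+2}−x̄) = (-0.0373) + (6.6427) + (0.0252) + (10.9514) + (7.2702) + (-13.2961) = 11.5559
Denominator Σ(x_t−x̄)² = 89.8888
r_2 = 11.5559 / 89.8888 = 0.129

0.129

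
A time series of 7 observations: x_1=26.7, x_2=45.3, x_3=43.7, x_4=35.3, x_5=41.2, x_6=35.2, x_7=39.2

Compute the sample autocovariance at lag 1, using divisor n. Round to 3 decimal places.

Mean x̄ = (26.7 + 45.3 + 43.7 + 35.3 + 41.2 + 35.2 + 39.2)/7 = 38.0857
Σ_{t=1}^{6}(x_t−x̄)(x_{t+1}−x̄) = -78.1545
γ_1 = -78.1545 / 7 = -11.165

-11.165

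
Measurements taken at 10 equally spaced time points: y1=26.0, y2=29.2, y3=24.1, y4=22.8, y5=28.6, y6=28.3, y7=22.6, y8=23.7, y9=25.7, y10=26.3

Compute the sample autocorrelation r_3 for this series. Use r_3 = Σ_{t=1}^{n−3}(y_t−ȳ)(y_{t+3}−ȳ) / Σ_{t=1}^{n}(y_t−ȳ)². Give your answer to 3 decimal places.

0.123

Mean ȳ = (26.0 + 29.2 + 24.1 + 22.8 + 28.6 + 28.3 + 22.6 + 23.7 + 25.7 + 26.3)/10 = 25.7300
Numerator Σ_{t=1}^{7}(y_t−ȳ)(y_{t+3}−ȳ) = 6.4623
Denominator Σ(y_t−ȳ)² = 52.4410
r_3 = 6.4623 / 52.4410 = 0.123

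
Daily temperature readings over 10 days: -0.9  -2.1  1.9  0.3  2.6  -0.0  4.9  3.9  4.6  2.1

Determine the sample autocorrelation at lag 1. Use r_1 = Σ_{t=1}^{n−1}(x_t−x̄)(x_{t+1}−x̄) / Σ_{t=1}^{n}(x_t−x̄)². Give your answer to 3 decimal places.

Mean x̄ = (-0.9 − 2.1 + 1.9 + 0.3 + 2.6 − 0.0 + 4.9 + 3.9 + 4.6 + 2.1)/10 = 1.7300
Numerator Σ_{t=1}^{9}(x_t−x̄)(x_{t+1}−x̄) = 15.1141
Denominator Σ(x_t−x̄)² = 50.5410
r_1 = 15.1141 / 50.5410 = 0.299

0.299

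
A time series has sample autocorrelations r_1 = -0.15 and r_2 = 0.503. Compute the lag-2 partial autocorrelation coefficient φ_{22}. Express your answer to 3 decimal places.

0.492

φ_{22} = (r_2 − r_1²) / (1 − r_1²)
r_1² = (-0.15)² = 0.0225
Numerator = 0.503 − 0.0225 = 0.4805; denominator = 1 − 0.0225 = 0.9775
φ_{22} = 0.4805 / 0.9775 = 0.492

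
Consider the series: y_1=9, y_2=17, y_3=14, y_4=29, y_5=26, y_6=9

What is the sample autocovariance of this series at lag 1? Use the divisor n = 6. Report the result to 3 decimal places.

-1.019

Mean ȳ = (9 + 17 + 14 + 29 + 26 + 9)/6 = 17.3333
Σ_{t=1}^{5}(y_t−ȳ)(y_{t+1}−ȳ) = -6.1111
γ_1 = -6.1111 / 6 = -1.019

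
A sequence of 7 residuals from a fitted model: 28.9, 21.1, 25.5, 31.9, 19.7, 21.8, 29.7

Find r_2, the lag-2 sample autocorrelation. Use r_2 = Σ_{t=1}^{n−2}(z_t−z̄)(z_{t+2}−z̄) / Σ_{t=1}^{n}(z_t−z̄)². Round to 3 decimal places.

-0.557

Mean z̄ = (28.9 + 21.1 + 25.5 + 31.9 + 19.7 + 21.8 + 29.7)/7 = 25.5143
Deviations from mean: 3.3857, -4.4143, -0.0143, 6.3857, -5.8143, -3.7143, 4.1857
Numerator Σ_{t=1}^{5}(z_t−z̄)(z_{t+2}−z̄) = -76.2090
Denominator Σ(z_t−z̄)² = 136.8486
r_2 = -76.2090 / 136.8486 = -0.557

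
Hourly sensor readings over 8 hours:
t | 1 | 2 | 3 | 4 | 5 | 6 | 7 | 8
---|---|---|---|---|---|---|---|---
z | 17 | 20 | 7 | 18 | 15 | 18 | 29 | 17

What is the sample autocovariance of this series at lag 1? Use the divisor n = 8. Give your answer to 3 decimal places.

Mean z̄ = (17 + 20 + 7 + 18 + 15 + 18 + 29 + 17)/8 = 17.6250
Σ_{t=1}^{7}(z_t−z̄)(z_{t+1}−z̄) = -35.5156
γ_1 = -35.5156 / 8 = -4.439

-4.439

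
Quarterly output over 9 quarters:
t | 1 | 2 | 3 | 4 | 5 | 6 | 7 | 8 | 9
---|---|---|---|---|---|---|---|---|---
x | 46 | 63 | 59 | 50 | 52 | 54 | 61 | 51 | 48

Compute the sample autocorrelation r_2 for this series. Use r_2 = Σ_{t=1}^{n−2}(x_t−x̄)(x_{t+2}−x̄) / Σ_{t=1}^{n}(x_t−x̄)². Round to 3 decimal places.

Mean x̄ = (46 + 63 + 59 + 50 + 52 + 54 + 61 + 51 + 48)/9 = 53.7778
Numerator Σ_{t=1}^{7}(x_t−x̄)(x_{t+2}−x̄) = -140.7654
Denominator Σ(x_t−x̄)² = 283.5556
r_2 = -140.7654 / 283.5556 = -0.496

-0.496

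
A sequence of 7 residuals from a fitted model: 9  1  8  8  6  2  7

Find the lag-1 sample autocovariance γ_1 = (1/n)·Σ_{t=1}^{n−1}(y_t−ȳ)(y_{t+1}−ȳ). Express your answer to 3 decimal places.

-3.676

Mean ȳ = (9 + 1 + 8 + 8 + 6 + 2 + 7)/7 = 5.8571
Deviations: 3.1429, -4.8571, 2.1429, 2.1429, 0.1429, -3.8571, 1.1429
Σ_{t=1}^{6}(y_t−ȳ)(y_{t+1}−ȳ) = -25.7347
γ_1 = -25.7347 / 7 = -3.676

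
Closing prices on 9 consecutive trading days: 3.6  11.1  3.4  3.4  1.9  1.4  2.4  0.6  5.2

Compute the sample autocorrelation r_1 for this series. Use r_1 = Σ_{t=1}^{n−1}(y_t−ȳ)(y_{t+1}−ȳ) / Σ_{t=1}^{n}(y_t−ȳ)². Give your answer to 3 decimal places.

0.054

Mean ȳ = (3.6 + 11.1 + 3.4 + 3.4 + 1.9 + 1.4 + 2.4 + 0.6 + 5.2)/9 = 3.6667
Numerator Σ_{t=1}^{8}(y_t−ȳ)(y_{t+1}−ȳ) = 4.1222
Denominator Σ(y_t−ȳ)² = 77.0200
r_1 = 4.1222 / 77.0200 = 0.054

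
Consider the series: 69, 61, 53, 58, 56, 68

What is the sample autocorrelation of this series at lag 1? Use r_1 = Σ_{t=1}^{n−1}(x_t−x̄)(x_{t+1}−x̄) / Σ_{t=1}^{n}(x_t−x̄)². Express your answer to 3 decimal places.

Mean x̄ = (69 + 61 + 53 + 58 + 56 + 68)/6 = 60.8333
Deviations from mean: 8.1667, 0.1667, -7.8333, -2.8333, -4.8333, 7.1667
Σ(x_t−x̄)(x_{t+1}−x̄) = (1.3611) + (-1.3056) + (22.1944) + (13.6944) + (-34.6389) = 1.3056
Denominator Σ(x_t−x̄)² = 210.8333
r_1 = 1.3056 / 210.8333 = 0.006

0.006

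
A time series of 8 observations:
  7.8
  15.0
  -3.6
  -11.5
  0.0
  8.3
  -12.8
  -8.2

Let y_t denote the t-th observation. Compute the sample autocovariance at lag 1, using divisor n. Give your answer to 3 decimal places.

Mean ȳ = (7.8 + 15.0 − 3.6 − 11.5 + 0.0 + 8.3 − 12.8 − 8.2)/8 = -0.6250
Deviations: 8.4250, 15.6250, -2.9750, -10.8750, 0.6250, 8.9250, -12.1750, -7.5750
Σ_{t=1}^{7}(y_t−ȳ)(y_{t+1}−ȳ) = 99.8544
γ_1 = 99.8544 / 8 = 12.482

12.482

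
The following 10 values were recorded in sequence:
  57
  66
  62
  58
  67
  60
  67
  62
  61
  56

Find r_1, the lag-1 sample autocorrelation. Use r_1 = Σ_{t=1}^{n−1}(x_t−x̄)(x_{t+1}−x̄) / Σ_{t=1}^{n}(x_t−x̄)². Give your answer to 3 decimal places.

Mean x̄ = (57 + 66 + 62 + 58 + 67 + 60 + 67 + 62 + 61 + 56)/10 = 61.6000
Numerator Σ_{t=1}^{9}(x_t−x̄)(x_{t+1}−x̄) = -51.3600
Denominator Σ(x_t−x̄)² = 146.4000
r_1 = -51.3600 / 146.4000 = -0.351

-0.351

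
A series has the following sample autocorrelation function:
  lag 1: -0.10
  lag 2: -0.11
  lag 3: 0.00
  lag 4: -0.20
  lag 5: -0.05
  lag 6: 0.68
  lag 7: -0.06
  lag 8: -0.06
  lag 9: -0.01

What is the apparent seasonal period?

The largest autocorrelation is r_6 = 0.68; the remaining lags stay at or below 0.00.
The dominant spike at lag 6 indicates a seasonal period of 6.

6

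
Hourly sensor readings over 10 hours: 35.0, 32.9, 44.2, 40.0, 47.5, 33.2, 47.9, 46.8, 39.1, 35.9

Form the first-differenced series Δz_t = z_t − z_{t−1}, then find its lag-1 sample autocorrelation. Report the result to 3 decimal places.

First differences Δz: -2.1, 11.3, -4.2, 7.5, -14.3, 14.7, -1.1, -7.7, -3.2
Mean of differences = 0.1000
Numerator Σ(Δz_t−Δz̄)(Δz_{t+1}−Δz̄) = -403.8400
Denominator Σ(Δz_t−Δz̄)² = 697.2200
r_1(Δz) = -403.8400 / 697.2200 = -0.579

-0.579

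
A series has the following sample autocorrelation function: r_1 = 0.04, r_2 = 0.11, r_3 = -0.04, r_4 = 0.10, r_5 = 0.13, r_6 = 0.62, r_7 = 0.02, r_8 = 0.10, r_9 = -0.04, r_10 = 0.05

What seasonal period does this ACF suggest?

6

The largest autocorrelation is r_6 = 0.62; the remaining lags stay at or below 0.13.
The dominant spike at lag 6 indicates a seasonal period of 6.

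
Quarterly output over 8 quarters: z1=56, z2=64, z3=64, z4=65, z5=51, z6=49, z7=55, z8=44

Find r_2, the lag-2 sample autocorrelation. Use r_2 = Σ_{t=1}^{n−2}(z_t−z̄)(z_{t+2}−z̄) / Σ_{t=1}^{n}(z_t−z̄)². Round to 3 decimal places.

Mean z̄ = (56 + 64 + 64 + 65 + 51 + 49 + 55 + 44)/8 = 56.0000
Deviations from mean: 0.0000, 8.0000, 8.0000, 9.0000, -5.0000, -7.0000, -1.0000, -12.0000
Σ(z_t−z̄)(z_{t+2}−z̄) = (0.0000) + (72.0000) + (-40.0000) + (-63.0000) + (5.0000) + (84.0000) = 58.0000
Denominator Σ(z_t−z̄)² = 428.0000
r_2 = 58.0000 / 428.0000 = 0.136

0.136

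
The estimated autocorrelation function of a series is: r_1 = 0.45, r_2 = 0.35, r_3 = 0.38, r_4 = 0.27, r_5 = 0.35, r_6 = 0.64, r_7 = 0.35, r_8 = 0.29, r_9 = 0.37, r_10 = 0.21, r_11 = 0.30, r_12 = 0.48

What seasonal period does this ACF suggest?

6

The largest autocorrelation is r_6 = 0.64, with a weaker echo at lag 12 (0.48); the remaining lags stay at or below 0.45. The elevated value at lag 1 (0.45), dropping to 0.35 at lag 2, reflects decaying short-term dependence rather than seasonality.
The dominant spike at lag 6 indicates a seasonal period of 6.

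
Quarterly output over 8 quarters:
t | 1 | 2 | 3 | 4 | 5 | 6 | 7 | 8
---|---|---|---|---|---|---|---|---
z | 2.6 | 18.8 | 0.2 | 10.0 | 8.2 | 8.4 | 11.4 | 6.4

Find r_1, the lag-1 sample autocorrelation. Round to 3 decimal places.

Mean z̄ = (2.6 + 18.8 + 0.2 + 10.0 + 8.2 + 8.4 + 11.4 + 6.4)/8 = 8.2500
Deviations from mean: -5.6500, 10.5500, -8.0500, 1.7500, -0.0500, 0.1500, 3.1500, -1.8500
Σ(z_t−z̄)(z_{t+1}−z̄) = (-59.6075) + (-84.9275) + (-14.0875) + (-0.0875) + (-0.0075) + (0.4725) + (-5.8275) = -164.0725
Denominator Σ(z_t−z̄)² = 224.4600
r_1 = -164.0725 / 224.4600 = -0.731

-0.731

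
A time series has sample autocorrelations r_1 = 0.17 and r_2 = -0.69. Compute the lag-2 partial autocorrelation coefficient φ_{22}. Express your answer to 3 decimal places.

-0.740

φ_{22} = (r_2 − r_1²) / (1 − r_1²)
r_1² = (0.17)² = 0.0289
Numerator = -0.69 − 0.0289 = -0.7189; denominator = 1 − 0.0289 = 0.9711
φ_{22} = -0.7189 / 0.9711 = -0.740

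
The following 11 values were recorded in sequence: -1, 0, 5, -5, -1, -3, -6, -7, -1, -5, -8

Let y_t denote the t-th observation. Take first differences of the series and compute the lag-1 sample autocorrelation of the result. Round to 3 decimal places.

-0.500

First differences Δy: 1, 5, -10, 4, -2, -3, -1, 6, -4, -3
Mean of differences = -0.7000
Numerator Σ(Δy_t−Δȳ)(Δy_{t+1}−Δȳ) = -105.9900
Denominator Σ(Δy_t−Δȳ)² = 212.1000
r_1(Δy) = -105.9900 / 212.1000 = -0.500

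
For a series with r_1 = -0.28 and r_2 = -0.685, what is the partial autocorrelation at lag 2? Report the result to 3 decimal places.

φ_{22} = (r_2 − r_1²) / (1 − r_1²)
r_1² = (-0.28)² = 0.0784
Numerator = -0.685 − 0.0784 = -0.7634; denominator = 1 − 0.0784 = 0.9216
φ_{22} = -0.7634 / 0.9216 = -0.828

-0.828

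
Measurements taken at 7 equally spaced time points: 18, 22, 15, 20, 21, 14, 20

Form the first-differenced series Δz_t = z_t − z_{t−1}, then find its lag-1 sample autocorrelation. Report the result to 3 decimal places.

First differences Δz: 4, -7, 5, 1, -7, 6
Mean of differences = 0.3333
Numerator Σ(Δz_t−Δz̄)(Δz_{t+1}−Δz̄) = -104.4444
Denominator Σ(Δz_t−Δz̄)² = 175.3333
r_1(Δz) = -104.4444 / 175.3333 = -0.596

-0.596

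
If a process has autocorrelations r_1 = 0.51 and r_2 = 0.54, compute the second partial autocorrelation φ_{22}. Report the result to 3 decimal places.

φ_{22} = (r_2 − r_1²) / (1 − r_1²)
r_1² = (0.51)² = 0.2601
Numerator = 0.54 − 0.2601 = 0.2799; denominator = 1 − 0.2601 = 0.7399
φ_{22} = 0.2799 / 0.7399 = 0.378

0.378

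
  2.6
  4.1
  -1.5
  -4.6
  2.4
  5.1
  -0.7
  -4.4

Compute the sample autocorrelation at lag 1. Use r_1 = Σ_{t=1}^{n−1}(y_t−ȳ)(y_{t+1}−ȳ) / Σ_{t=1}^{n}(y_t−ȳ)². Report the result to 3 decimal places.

0.104

Mean ȳ = (2.6 + 4.1 − 1.5 − 4.6 + 2.4 + 5.1 − 0.7 − 4.4)/8 = 0.3750
Deviations from mean: 2.2250, 3.7250, -1.8750, -4.9750, 2.0250, 4.7250, -1.0750, -4.7750
Σ(y_t−ȳ)(y_{t+1}−ȳ) = (8.2881) + (-6.9844) + (9.3281) + (-10.0744) + (9.5681) + (-5.0794) + (5.1331) = 10.1794
Denominator Σ(y_t−ȳ)² = 97.4750
r_1 = 10.1794 / 97.4750 = 0.104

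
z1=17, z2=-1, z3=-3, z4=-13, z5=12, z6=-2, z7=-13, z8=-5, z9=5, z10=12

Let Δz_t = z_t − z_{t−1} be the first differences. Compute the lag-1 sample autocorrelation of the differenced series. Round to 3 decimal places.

-0.206

First differences Δz: -18, -2, -10, 25, -14, -11, 8, 10, 7
Mean of differences = -0.5556
Numerator Σ(Δz_t−Δz̄)(Δz_{t+1}−Δz̄) = -324.9753
Denominator Σ(Δz_t−Δz̄)² = 1580.2222
r_1(Δz) = -324.9753 / 1580.2222 = -0.206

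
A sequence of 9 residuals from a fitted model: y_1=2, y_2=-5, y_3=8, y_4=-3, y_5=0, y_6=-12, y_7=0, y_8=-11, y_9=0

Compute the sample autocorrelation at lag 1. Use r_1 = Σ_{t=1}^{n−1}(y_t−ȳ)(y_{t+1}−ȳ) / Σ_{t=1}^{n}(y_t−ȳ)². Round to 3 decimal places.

-0.419

Mean ȳ = (2 − 5 + 8 − 3 + 0 − 12 + 0 − 11 + 0)/9 = -2.3333
Numerator Σ_{t=1}^{8}(y_t−ȳ)(y_{t+1}−ȳ) = -133.1111
Denominator Σ(y_t−ȳ)² = 318.0000
r_1 = -133.1111 / 318.0000 = -0.419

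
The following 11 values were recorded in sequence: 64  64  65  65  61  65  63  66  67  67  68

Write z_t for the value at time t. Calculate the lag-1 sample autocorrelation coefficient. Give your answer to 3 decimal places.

Mean z̄ = (64 + 64 + 65 + 65 + 61 + 65 + 63 + 66 + 67 + 67 + 68)/11 = 65.0000
Numerator Σ_{t=1}^{10}(z_t−z̄)(z_{t+1}−z̄) = 11.0000
Denominator Σ(z_t−z̄)² = 40.0000
r_1 = 11.0000 / 40.0000 = 0.275

0.275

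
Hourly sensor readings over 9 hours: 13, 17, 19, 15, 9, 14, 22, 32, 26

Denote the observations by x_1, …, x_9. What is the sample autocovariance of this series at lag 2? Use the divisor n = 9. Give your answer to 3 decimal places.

Mean x̄ = (13 + 17 + 19 + 15 + 9 + 14 + 22 + 32 + 26)/9 = 18.5556
Σ_{t=1}^{7}(x_t−x̄)(x_{t+2}−x̄) = -53.5062
γ_2 = -53.5062 / 9 = -5.945

-5.945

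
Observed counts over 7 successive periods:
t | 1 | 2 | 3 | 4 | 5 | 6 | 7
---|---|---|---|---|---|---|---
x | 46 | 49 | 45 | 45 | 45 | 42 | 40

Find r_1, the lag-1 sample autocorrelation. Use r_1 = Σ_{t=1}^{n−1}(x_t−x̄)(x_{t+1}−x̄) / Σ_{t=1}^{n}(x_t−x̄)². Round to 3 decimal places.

Mean x̄ = (46 + 49 + 45 + 45 + 45 + 42 + 40)/7 = 44.5714
Σ(x_t−x̄)(x_{t+1}−x̄) = (6.3265) + (1.8980) + (0.1837) + (0.1837) + (-1.1020) + (11.7551) = 19.2449
Denominator Σ(x_t−x̄)² = 49.7143
r_1 = 19.2449 / 49.7143 = 0.387

0.387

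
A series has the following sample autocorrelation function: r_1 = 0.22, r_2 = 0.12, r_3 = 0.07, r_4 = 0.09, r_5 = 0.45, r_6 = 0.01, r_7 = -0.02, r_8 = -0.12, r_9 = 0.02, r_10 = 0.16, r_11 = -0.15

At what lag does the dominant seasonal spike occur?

5

The largest autocorrelation is r_5 = 0.45; the remaining lags stay at or below 0.22. The elevated value at lag 1 (0.22), dropping to 0.12 at lag 2, reflects decaying short-term dependence rather than seasonality.
The dominant spike at lag 5 indicates a seasonal period of 5.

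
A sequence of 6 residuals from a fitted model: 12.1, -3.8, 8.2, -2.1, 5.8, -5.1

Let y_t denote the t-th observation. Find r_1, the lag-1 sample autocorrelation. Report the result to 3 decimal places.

-0.641

Mean ȳ = (12.1 − 3.8 + 8.2 − 2.1 + 5.8 − 5.1)/6 = 2.5167
Numerator Σ_{t=1}^{5}(y_t−ȳ)(y_{t+1}−ȳ) = -162.8386
Denominator Σ(y_t−ȳ)² = 254.1483
r_1 = -162.8386 / 254.1483 = -0.641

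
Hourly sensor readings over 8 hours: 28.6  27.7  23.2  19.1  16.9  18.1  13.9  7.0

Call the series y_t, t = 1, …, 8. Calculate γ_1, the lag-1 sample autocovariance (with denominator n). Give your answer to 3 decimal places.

Mean ȳ = (28.6 + 27.7 + 23.2 + 19.1 + 16.9 + 18.1 + 13.9 + 7.0)/8 = 19.3125
Deviations: 9.2875, 8.3875, 3.8875, -0.2125, -2.4125, -1.2125, -5.4125, -12.3125
Σ_{t=1}^{7}(y_t−ȳ)(y_{t+1}−ȳ) = 186.3211
γ_1 = 186.3211 / 8 = 23.290

23.290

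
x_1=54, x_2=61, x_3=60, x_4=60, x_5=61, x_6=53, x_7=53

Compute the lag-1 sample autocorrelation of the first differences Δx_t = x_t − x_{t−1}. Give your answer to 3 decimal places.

-0.142

First differences Δx: 7, -1, 0, 1, -8, 0
Mean of differences = -0.1667
Numerator Σ(Δx_t−Δx̄)(Δx_{t+1}−Δx̄) = -16.3611
Denominator Σ(Δx_t−Δx̄)² = 114.8333
r_1(Δx) = -16.3611 / 114.8333 = -0.142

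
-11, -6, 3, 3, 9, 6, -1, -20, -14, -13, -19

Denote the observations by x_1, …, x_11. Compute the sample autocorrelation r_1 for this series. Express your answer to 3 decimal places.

Mean x̄ = (-11 − 6 + 3 + 3 + 9 + 6 − 1 − 20 − 14 − 13 − 19)/11 = -5.7273
Numerator Σ_{t=1}^{10}(x_t−x̄)(x_{t+1}−x̄) = 639.1983
Denominator Σ(x_t−x̄)² = 1058.1818
r_1 = 639.1983 / 1058.1818 = 0.604

0.604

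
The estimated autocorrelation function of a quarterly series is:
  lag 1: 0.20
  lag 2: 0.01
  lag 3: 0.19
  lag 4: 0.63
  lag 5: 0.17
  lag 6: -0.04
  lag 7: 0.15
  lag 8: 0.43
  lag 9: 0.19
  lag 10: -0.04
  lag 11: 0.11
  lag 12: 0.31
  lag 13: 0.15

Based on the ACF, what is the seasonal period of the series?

4

The largest autocorrelation is r_4 = 0.63, with weaker echoes at lags 8 (0.43) and 12 (0.31); the remaining lags stay at or below 0.20.
The dominant spike at lag 4 indicates a seasonal period of 4.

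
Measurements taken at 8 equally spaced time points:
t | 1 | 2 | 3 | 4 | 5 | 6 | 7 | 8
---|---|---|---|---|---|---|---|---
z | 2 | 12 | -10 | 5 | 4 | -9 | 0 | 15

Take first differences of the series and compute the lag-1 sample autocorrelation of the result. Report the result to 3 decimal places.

-0.409

First differences Δz: 10, -22, 15, -1, -13, 9, 15
Mean of differences = 1.8571
Numerator Σ(Δz_t−Δz̄)(Δz_{t+1}−Δz̄) = -515.1633
Denominator Σ(Δz_t−Δz̄)² = 1260.8571
r_1(Δz) = -515.1633 / 1260.8571 = -0.409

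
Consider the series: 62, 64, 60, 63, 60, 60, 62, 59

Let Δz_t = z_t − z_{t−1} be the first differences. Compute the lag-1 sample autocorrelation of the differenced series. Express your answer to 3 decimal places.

First differences Δz: 2, -4, 3, -3, 0, 2, -3
Mean of differences = -0.4286
Numerator Σ(Δz_t−Δz̄)(Δz_{t+1}−Δz̄) = -36.0408
Denominator Σ(Δz_t−Δz̄)² = 49.7143
r_1(Δz) = -36.0408 / 49.7143 = -0.725

-0.725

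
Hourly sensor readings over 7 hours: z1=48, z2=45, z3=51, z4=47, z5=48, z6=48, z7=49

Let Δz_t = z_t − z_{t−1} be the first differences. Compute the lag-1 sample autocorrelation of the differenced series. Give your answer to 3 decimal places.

First differences Δz: -3, 6, -4, 1, 0, 1
Mean of differences = 0.1667
Numerator Σ(Δz_t−Δz̄)(Δz_{t+1}−Δz̄) = -46.5278
Denominator Σ(Δz_t−Δz̄)² = 62.8333
r_1(Δz) = -46.5278 / 62.8333 = -0.740

-0.740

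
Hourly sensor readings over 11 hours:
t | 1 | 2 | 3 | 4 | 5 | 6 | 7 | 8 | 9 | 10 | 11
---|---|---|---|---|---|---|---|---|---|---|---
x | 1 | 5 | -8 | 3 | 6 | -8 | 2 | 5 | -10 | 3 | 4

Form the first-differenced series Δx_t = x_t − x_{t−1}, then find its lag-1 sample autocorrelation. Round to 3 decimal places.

-0.533

First differences Δx: 4, -13, 11, 3, -14, 10, 3, -15, 13, 1
Mean of differences = 0.3000
Numerator Σ(Δx_t−Δx̄)(Δx_{t+1}−Δx̄) = -540.4900
Denominator Σ(Δx_t−Δx̄)² = 1014.1000
r_1(Δx) = -540.4900 / 1014.1000 = -0.533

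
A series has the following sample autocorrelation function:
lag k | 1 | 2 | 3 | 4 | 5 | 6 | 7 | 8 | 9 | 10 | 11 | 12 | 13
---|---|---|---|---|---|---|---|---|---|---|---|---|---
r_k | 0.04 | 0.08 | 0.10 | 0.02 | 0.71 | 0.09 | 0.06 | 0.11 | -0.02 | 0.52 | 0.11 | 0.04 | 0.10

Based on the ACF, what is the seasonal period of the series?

The largest autocorrelation is r_5 = 0.71, with a weaker echo at lag 10 (0.52); the remaining lags stay at or below 0.11.
The dominant spike at lag 5 indicates a seasonal period of 5.

5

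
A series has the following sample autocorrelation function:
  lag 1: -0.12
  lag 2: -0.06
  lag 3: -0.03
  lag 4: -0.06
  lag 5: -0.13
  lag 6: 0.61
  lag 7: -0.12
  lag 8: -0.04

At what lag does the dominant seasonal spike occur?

The largest autocorrelation is r_6 = 0.61; the remaining lags stay at or below -0.03.
The dominant spike at lag 6 indicates a seasonal period of 6.

6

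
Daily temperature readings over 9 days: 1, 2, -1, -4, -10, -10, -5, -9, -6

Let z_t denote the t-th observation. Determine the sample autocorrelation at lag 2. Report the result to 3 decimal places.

Mean z̄ = (1 + 2 − 1 − 4 − 10 − 10 − 5 − 9 − 6)/9 = -4.6667
Σ(z_t−z̄)(z_{t+2}−z̄) = (20.7778) + (4.4444) + (-19.5556) + (-3.5556) + (1.7778) + (23.1111) + (0.4444) = 27.4444
Denominator Σ(z_t−z̄)² = 168.0000
r_2 = 27.4444 / 168.0000 = 0.163

0.163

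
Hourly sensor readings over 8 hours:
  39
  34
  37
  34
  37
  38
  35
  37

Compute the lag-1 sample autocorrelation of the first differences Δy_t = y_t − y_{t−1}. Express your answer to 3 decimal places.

-0.593

First differences Δy: -5, 3, -3, 3, 1, -3, 2
Mean of differences = -0.2857
Numerator Σ(Δy_t−Δȳ)(Δy_{t+1}−Δȳ) = -38.7959
Denominator Σ(Δy_t−Δȳ)² = 65.4286
r_1(Δy) = -38.7959 / 65.4286 = -0.593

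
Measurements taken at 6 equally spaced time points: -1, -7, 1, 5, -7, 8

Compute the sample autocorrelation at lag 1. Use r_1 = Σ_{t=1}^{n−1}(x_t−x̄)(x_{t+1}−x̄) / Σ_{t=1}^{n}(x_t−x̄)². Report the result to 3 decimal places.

-0.463

Mean x̄ = (-1 − 7 + 1 + 5 − 7 + 8)/6 = -0.1667
Σ(x_t−x̄)(x_{t+1}−x̄) = (5.6944) + (-7.9722) + (6.0278) + (-35.3056) + (-55.8056) = -87.3611
Denominator Σ(x_t−x̄)² = 188.8333
r_1 = -87.3611 / 188.8333 = -0.463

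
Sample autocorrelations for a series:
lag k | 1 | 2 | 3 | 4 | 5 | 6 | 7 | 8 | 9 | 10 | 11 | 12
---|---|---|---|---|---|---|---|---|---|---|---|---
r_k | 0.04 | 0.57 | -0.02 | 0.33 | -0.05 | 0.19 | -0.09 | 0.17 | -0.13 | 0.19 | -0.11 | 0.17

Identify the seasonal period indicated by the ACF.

The largest autocorrelation is r_2 = 0.57, with weaker echoes at lags 4 (0.33), 6 (0.19), 8 (0.17), 10 (0.19) and 12 (0.17); the remaining lags stay at or below 0.04.
The dominant spike at lag 2 indicates a seasonal period of 2.

2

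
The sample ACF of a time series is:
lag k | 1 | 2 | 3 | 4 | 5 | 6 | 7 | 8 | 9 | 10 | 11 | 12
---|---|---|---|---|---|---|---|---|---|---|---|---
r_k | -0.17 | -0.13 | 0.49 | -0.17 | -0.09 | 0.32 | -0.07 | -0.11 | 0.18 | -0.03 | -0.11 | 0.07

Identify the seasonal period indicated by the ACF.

The largest autocorrelation is r_3 = 0.49, with weaker echoes at lags 6 (0.32) and 9 (0.18); the remaining lags stay at or below 0.07.
The dominant spike at lag 3 indicates a seasonal period of 3.

3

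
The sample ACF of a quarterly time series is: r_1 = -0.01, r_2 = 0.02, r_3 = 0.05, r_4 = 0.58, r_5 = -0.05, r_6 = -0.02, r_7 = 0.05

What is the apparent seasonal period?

The largest autocorrelation is r_4 = 0.58; the remaining lags stay at or below 0.05.
The dominant spike at lag 4 indicates a seasonal period of 4.

4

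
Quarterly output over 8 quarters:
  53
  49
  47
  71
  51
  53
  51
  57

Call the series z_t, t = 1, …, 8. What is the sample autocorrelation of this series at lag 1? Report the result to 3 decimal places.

-0.339

Mean z̄ = (53 + 49 + 47 + 71 + 51 + 53 + 51 + 57)/8 = 54.0000
Σ(z_t−z̄)(z_{t+1}−z̄) = (5.0000) + (35.0000) + (-119.0000) + (-51.0000) + (3.0000) + (3.0000) + (-9.0000) = -133.0000
Denominator Σ(z_t−z̄)² = 392.0000
r_1 = -133.0000 / 392.0000 = -0.339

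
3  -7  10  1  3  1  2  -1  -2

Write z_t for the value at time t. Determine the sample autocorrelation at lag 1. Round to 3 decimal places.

-0.505

Mean z̄ = (3 − 7 + 10 + 1 + 3 + 1 + 2 − 1 − 2)/9 = 1.1111
Numerator Σ_{t=1}^{8}(z_t−z̄)(z_{t+1}−z̄) = -84.2346
Denominator Σ(z_t−z̄)² = 166.8889
r_1 = -84.2346 / 166.8889 = -0.505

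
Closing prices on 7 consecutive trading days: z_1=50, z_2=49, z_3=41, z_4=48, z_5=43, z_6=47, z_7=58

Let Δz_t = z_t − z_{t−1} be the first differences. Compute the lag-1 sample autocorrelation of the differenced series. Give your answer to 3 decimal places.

First differences Δz: -1, -8, 7, -5, 4, 11
Mean of differences = 1.3333
Numerator Σ(Δz_t−Δz̄)(Δz_{t+1}−Δz̄) = -58.1111
Denominator Σ(Δz_t−Δz̄)² = 265.3333
r_1(Δz) = -58.1111 / 265.3333 = -0.219

-0.219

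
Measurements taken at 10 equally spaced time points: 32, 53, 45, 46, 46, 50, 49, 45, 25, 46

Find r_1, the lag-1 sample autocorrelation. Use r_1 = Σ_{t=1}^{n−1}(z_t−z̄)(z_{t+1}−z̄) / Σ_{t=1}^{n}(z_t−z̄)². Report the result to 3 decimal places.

Mean z̄ = (32 + 53 + 45 + 46 + 46 + 50 + 49 + 45 + 25 + 46)/10 = 43.7000
Numerator Σ_{t=1}^{9}(z_t−z̄)(z_{t+1}−z̄) = -100.9900
Denominator Σ(z_t−z̄)² = 660.1000
r_1 = -100.9900 / 660.1000 = -0.153

-0.153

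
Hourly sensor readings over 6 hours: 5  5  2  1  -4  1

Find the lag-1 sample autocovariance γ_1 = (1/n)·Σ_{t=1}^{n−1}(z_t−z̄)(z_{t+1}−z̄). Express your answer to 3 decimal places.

Mean z̄ = (5 + 5 + 2 + 1 − 4 + 1)/6 = 1.6667
Deviations: 3.3333, 3.3333, 0.3333, -0.6667, -5.6667, -0.6667
Σ_{t=1}^{5}(z_t−z̄)(z_{t+1}−z̄) = 19.5556
γ_1 = 19.5556 / 6 = 3.259

3.259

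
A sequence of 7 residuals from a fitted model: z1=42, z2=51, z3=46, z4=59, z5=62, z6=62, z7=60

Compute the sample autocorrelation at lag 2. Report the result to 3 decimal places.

0.251

Mean z̄ = (42 + 51 + 46 + 59 + 62 + 62 + 60)/7 = 54.5714
Deviations from mean: -12.5714, -3.5714, -8.5714, 4.4286, 7.4286, 7.4286, 5.4286
Σ(z_t−z̄)(z_{t+2}−z̄) = (107.7551) + (-15.8163) + (-63.6735) + (32.8980) + (40.3265) = 101.4898
Denominator Σ(z_t−z̄)² = 403.7143
r_2 = 101.4898 / 403.7143 = 0.251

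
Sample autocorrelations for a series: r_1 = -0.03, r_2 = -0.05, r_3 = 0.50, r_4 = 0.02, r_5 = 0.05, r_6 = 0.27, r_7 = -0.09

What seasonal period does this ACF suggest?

3

The largest autocorrelation is r_3 = 0.50, with a weaker echo at lag 6 (0.27); the remaining lags stay at or below 0.05.
The dominant spike at lag 3 indicates a seasonal period of 3.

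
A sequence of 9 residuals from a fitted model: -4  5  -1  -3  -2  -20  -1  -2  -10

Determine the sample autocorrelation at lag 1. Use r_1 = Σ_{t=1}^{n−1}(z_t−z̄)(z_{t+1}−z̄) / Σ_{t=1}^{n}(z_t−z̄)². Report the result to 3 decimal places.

-0.133

Mean z̄ = (-4 + 5 − 1 − 3 − 2 − 20 − 1 − 2 − 10)/9 = -4.2222
Numerator Σ_{t=1}^{8}(z_t−z̄)(z_{t+1}−z̄) = -53.1605
Denominator Σ(z_t−z̄)² = 399.5556
r_1 = -53.1605 / 399.5556 = -0.133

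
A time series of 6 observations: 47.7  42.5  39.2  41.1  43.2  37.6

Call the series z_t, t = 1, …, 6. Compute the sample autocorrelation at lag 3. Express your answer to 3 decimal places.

Mean z̄ = (47.7 + 42.5 + 39.2 + 41.1 + 43.2 + 37.6)/6 = 41.8833
Σ(z_t−z̄)(z_{t+3}−z̄) = (-4.5564) + (0.8119) + (11.4936) = 7.7492
Denominator Σ(z_t−z̄)² = 62.1083
r_3 = 7.7492 / 62.1083 = 0.125

0.125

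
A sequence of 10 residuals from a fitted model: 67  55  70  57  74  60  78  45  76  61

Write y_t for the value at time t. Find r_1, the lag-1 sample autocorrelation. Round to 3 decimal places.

Mean ȳ = (67 + 55 + 70 + 57 + 74 + 60 + 78 + 45 + 76 + 61)/10 = 64.3000
Numerator Σ_{t=1}^{9}(y_t−ȳ)(y_{t+1}−ȳ) = -819.9900
Denominator Σ(y_t−ȳ)² = 1000.1000
r_1 = -819.9900 / 1000.1000 = -0.820

-0.820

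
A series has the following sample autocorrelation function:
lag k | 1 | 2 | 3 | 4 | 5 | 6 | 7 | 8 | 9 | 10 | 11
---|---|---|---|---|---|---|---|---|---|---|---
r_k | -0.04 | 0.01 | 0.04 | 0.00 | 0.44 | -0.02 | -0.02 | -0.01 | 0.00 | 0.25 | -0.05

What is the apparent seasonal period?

5

The largest autocorrelation is r_5 = 0.44, with a weaker echo at lag 10 (0.25); the remaining lags stay at or below 0.04.
The dominant spike at lag 5 indicates a seasonal period of 5.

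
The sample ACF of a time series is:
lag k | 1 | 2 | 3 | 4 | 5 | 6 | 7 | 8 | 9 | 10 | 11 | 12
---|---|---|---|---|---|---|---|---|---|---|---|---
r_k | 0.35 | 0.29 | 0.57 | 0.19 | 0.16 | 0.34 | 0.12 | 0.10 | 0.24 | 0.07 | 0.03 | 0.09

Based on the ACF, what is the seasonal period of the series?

3

The largest autocorrelation is r_3 = 0.57; the remaining lags stay at or below 0.35. The elevated value at lag 1 (0.35), dropping to 0.29 at lag 2, reflects decaying short-term dependence rather than seasonality.
The dominant spike at lag 3 indicates a seasonal period of 3.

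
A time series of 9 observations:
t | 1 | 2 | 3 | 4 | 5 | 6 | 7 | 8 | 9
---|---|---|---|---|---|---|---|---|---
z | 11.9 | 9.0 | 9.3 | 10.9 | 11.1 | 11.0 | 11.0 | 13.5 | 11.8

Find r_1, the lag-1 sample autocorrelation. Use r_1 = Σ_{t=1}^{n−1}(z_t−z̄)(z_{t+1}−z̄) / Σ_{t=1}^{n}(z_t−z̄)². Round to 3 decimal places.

0.262

Mean z̄ = (11.9 + 9.0 + 9.3 + 10.9 + 11.1 + 11.0 + 11.0 + 13.5 + 11.8)/9 = 11.0556
Numerator Σ_{t=1}^{8}(z_t−z̄)(z_{t+1}−z̄) = 3.8236
Denominator Σ(z_t−z̄)² = 14.5822
r_1 = 3.8236 / 14.5822 = 0.262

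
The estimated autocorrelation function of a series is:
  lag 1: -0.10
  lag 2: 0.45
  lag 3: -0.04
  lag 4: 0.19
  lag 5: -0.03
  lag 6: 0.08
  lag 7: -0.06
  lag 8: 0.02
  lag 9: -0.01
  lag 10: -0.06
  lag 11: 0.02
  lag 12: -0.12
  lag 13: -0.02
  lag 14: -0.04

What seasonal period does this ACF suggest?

The largest autocorrelation is r_2 = 0.45, with a weaker echo at lag 4 (0.19); the remaining lags stay at or below 0.08.
The dominant spike at lag 2 indicates a seasonal period of 2.

2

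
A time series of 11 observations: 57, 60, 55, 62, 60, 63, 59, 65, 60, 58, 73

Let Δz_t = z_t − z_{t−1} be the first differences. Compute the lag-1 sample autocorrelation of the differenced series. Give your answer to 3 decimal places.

-0.413

First differences Δz: 3, -5, 7, -2, 3, -4, 6, -5, -2, 15
Mean of differences = 1.6000
Numerator Σ(Δz_t−Δz̄)(Δz_{t+1}−Δz̄) = -155.3600
Denominator Σ(Δz_t−Δz̄)² = 376.4000
r_1(Δz) = -155.3600 / 376.4000 = -0.413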